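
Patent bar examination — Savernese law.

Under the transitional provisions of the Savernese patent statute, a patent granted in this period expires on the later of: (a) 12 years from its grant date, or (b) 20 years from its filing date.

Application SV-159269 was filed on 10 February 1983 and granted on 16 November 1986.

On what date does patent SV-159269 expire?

February 10, 2003

(a) grant + 12 years → 16 November 1998.
(b) filing + 20 years → 10 February 2003.
Later of the two: 10 February 2003.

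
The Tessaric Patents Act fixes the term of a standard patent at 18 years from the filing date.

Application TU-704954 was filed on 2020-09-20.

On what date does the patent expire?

Filing date + 18 years → 20 September 2038.

September 20, 2038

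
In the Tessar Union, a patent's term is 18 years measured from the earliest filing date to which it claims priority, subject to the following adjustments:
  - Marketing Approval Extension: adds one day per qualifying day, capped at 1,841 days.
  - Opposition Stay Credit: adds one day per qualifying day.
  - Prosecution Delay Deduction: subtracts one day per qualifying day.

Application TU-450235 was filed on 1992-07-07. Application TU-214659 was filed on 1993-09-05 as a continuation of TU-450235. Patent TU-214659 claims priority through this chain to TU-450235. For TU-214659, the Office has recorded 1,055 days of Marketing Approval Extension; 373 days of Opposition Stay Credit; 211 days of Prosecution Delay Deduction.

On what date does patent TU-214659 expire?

2013-11-05

Earliest priority filing: 7 July 1992.
Base term: 7 July 1992 + 18 years → 7 July 2010.
Marketing Approval Extension: 1055 days (within the 1841-day cap) → +1055 days → 27 May 2013.
Opposition Stay Credit: +373 days → 4 June 2014.
Prosecution Delay Deduction: −211 days → 5 November 2013.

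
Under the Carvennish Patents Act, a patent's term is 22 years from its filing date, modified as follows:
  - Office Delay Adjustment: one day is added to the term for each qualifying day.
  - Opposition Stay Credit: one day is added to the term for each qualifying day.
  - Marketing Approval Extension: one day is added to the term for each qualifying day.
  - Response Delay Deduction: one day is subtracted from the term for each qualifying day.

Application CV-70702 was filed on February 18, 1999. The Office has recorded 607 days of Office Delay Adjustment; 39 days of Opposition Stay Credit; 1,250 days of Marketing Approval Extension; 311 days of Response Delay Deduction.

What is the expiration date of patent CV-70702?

Base term: filing date + 22 years → 18 February 2021.
Office Delay Adjustment: +607 days → 18 October 2022.
Opposition Stay Credit: +39 days → 26 November 2022.
Marketing Approval Extension: +1250 days → 29 April 2026.
Response Delay Deduction: −311 days → 22 June 2025.

2025-06-22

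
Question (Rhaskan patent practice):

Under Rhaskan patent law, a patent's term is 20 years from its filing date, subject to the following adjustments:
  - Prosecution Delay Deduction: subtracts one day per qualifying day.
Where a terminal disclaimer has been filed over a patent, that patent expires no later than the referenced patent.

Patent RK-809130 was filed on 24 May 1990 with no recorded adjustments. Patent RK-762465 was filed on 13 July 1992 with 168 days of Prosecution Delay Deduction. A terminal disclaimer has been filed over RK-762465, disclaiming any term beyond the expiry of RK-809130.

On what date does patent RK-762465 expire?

2010-05-24

Natural term of RK-762465:
  Base: filing + 20 years → 13 July 2012.
  Prosecution Delay Deduction: −168 days → 27 January 2012.
Expiry of referenced patent RK-809130:
  Base: filing + 20 years → 24 May 2010.
Terminal disclaimer: RK-762465 expires on the earlier of 27 January 2012 and 24 May 2010.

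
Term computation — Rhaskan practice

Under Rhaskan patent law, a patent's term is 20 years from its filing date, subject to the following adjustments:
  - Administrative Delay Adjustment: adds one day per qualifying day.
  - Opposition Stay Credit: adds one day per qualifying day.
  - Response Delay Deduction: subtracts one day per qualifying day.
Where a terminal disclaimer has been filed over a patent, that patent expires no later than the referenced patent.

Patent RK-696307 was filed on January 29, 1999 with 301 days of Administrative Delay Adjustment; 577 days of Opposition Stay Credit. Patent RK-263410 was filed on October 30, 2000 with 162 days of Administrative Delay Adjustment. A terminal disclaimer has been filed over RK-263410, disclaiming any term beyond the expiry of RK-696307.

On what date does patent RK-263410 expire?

Natural term of RK-263410:
  Base: filing + 20 years → 30 October 2020.
  Administrative Delay Adjustment: +162 days → 10 April 2021.
Expiry of referenced patent RK-696307:
  Base: filing + 20 years → 29 January 2019.
  Administrative Delay Adjustment: +301 days → 26 November 2019.
  Opposition Stay Credit: +577 days → 25 June 2021.
Terminal disclaimer: RK-263410 expires on the earlier of 10 April 2021 and 25 June 2021.

April 10, 2021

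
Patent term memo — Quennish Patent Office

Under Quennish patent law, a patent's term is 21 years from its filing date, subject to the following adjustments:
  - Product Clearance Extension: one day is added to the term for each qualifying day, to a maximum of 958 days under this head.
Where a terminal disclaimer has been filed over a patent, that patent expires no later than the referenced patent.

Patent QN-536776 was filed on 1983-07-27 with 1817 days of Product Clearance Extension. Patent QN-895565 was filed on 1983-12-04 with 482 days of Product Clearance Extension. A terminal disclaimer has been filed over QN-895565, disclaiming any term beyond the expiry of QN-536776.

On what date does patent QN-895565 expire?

Natural term of QN-895565:
  Base: filing + 21 years → 4 December 2004.
  Product Clearance Extension: 482 days (within the 958-day cap) → +482 days → 31 March 2006.
Expiry of referenced patent QN-536776:
  Base: filing + 21 years → 27 July 2004.
  Product Clearance Extension: 1817 days claimed exceeds the 958-day cap, so +958 days → 12 March 2007.
Terminal disclaimer: QN-895565 expires on the earlier of 31 March 2006 and 12 March 2007.

March 31, 2006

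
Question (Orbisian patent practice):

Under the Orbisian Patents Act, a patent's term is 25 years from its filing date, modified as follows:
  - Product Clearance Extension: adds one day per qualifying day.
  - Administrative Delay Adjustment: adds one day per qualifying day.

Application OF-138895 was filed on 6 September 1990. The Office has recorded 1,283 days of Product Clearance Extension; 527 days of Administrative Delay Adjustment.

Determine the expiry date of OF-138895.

Base term: filing date + 25 years → 6 September 2015.
Product Clearance Extension: +1283 days → 12 March 2019.
Administrative Delay Adjustment: +527 days → 20 August 2020.

August 20, 2020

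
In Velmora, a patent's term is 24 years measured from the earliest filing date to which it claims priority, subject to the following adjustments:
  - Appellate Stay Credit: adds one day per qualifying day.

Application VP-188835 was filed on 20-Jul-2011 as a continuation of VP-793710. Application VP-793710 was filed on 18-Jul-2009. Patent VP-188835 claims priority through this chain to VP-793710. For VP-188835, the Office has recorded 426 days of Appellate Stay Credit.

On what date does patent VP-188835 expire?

September 17, 2034

Earliest priority filing: 18 July 2009.
Base term: 18 July 2009 + 24 years → 18 July 2033.
Appellate Stay Credit: +426 days → 17 September 2034.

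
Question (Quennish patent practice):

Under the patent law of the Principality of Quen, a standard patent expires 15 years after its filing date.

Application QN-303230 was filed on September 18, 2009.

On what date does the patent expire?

September 18, 2024

Filing date + 15 years → 18 September 2024.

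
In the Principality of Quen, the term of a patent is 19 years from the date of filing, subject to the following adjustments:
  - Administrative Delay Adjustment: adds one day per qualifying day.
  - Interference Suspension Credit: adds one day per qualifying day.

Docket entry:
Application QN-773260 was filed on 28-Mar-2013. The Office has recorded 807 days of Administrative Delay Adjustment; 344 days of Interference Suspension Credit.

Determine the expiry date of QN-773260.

2035-05-23

Base term: filing date + 19 years → 28 March 2032.
Administrative Delay Adjustment: +807 days → 13 June 2034.
Interference Suspension Credit: +344 days → 23 May 2035.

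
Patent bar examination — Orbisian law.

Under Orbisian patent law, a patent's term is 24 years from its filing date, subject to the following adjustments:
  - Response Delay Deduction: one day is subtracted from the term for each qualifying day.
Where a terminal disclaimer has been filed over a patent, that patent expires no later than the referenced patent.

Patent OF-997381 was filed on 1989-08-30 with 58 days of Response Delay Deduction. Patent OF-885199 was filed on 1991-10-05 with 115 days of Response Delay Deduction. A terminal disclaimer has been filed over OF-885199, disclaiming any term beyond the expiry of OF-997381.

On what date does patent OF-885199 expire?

Natural term of OF-885199:
  Base: filing + 24 years → 5 October 2015.
  Response Delay Deduction: −115 days → 12 June 2015.
Expiry of referenced patent OF-997381:
  Base: filing + 24 years → 30 August 2013.
  Response Delay Deduction: −58 days → 3 July 2013.
Terminal disclaimer: OF-885199 expires on the earlier of 12 June 2015 and 3 July 2013.

2013-07-03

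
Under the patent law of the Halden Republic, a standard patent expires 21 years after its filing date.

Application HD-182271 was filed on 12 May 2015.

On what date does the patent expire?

Filing date + 21 years → 12 May 2036.

2036-05-12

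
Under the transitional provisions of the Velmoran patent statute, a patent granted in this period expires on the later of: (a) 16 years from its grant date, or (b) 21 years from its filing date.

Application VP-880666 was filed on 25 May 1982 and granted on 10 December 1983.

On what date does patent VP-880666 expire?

2003-05-25

(a) grant + 16 years → 10 December 1999.
(b) filing + 21 years → 25 May 2003.
Later of the two: 25 May 2003.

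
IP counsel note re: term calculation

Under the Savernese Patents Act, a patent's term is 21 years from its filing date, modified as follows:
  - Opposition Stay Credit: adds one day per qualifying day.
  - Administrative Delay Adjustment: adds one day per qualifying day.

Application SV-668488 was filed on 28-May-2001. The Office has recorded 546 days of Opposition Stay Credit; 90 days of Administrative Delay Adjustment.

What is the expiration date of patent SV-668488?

February 23, 2024

Base term: filing date + 21 years → 28 May 2022.
Opposition Stay Credit: +546 days → 25 November 2023.
Administrative Delay Adjustment: +90 days → 23 February 2024.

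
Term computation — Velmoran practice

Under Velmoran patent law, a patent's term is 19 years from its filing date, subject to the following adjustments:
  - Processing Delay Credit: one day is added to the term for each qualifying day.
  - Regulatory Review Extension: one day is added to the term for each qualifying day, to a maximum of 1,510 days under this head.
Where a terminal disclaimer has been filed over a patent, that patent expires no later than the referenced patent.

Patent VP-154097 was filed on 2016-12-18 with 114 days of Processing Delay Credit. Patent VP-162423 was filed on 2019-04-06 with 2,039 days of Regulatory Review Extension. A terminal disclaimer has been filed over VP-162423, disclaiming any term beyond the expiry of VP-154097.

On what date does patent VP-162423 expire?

Natural term of VP-162423:
  Base: filing + 19 years → 6 April 2038.
  Regulatory Review Extension: 2039 days claimed exceeds the 1510-day cap, so +1510 days → 25 May 2042.
Expiry of referenced patent VP-154097:
  Base: filing + 19 years → 18 December 2035.
  Processing Delay Credit: +114 days → 10 April 2036.
Terminal disclaimer: VP-162423 expires on the earlier of 25 May 2042 and 10 April 2036.

2036-04-10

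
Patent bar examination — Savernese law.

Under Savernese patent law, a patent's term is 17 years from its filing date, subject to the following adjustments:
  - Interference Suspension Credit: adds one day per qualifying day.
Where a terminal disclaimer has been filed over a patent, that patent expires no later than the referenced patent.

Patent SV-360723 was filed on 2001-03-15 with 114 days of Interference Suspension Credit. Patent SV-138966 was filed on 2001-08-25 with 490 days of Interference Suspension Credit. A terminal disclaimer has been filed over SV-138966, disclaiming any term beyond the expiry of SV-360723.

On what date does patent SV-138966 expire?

Natural term of SV-138966:
  Base: filing + 17 years → 25 August 2018.
  Interference Suspension Credit: +490 days → 28 December 2019.
Expiry of referenced patent SV-360723:
  Base: filing + 17 years → 15 March 2018.
  Interference Suspension Credit: +114 days → 7 July 2018.
Terminal disclaimer: SV-138966 expires on the earlier of 28 December 2019 and 7 July 2018.

July 7, 2018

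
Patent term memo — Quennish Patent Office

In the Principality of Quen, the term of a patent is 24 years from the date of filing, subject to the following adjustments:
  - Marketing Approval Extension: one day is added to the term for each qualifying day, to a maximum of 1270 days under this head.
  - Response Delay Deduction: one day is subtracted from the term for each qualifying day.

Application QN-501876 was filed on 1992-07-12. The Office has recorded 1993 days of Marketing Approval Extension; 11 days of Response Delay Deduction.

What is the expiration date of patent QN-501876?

December 23, 2019

Base term: filing date + 24 years → 12 July 2016.
Marketing Approval Extension: 1993 days claimed exceeds the 1270-day cap, so +1270 days → 3 January 2020.
Response Delay Deduction: −11 days → 23 December 2019.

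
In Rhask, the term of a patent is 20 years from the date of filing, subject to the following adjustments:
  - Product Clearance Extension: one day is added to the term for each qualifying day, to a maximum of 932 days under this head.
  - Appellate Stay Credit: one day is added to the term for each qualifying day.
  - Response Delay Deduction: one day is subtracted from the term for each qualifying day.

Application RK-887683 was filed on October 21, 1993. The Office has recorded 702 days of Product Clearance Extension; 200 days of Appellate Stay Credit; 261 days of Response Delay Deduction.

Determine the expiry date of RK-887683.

July 24, 2015

Base term: filing date + 20 years → 21 October 2013.
Product Clearance Extension: 702 days (within the 932-day cap) → +702 days → 23 September 2015.
Appellate Stay Credit: +200 days → 10 April 2016.
Response Delay Deduction: −261 days → 24 July 2015.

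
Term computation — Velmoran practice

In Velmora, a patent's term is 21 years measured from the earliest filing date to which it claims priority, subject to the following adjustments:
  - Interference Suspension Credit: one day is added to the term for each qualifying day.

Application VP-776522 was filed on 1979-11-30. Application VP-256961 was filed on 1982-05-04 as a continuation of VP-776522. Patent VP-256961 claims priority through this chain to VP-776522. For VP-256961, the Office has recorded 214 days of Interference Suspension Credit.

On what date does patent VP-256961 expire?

Earliest priority filing: 30 November 1979.
Base term: 30 November 1979 + 21 years → 30 November 2000.
Interference Suspension Credit: +214 days → 2 July 2001.

July 2, 2001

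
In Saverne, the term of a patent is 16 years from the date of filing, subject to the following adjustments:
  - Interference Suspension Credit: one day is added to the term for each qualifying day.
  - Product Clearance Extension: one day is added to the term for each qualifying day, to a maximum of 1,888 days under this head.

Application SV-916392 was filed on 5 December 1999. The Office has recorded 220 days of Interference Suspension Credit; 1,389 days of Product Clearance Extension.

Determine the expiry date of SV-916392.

Base term: filing date + 16 years → 5 December 2015.
Interference Suspension Credit: +220 days → 12 July 2016.
Product Clearance Extension: 1389 days (within the 1888-day cap) → +1389 days → 1 May 2020.

May 1, 2020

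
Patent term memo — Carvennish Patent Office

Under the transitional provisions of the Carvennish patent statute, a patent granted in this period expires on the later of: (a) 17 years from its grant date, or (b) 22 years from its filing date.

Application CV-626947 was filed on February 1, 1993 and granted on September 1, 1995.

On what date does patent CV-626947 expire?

(a) grant + 17 years → 1 September 2012.
(b) filing + 22 years → 1 February 2015.
Later of the two: 1 February 2015.

2015-02-01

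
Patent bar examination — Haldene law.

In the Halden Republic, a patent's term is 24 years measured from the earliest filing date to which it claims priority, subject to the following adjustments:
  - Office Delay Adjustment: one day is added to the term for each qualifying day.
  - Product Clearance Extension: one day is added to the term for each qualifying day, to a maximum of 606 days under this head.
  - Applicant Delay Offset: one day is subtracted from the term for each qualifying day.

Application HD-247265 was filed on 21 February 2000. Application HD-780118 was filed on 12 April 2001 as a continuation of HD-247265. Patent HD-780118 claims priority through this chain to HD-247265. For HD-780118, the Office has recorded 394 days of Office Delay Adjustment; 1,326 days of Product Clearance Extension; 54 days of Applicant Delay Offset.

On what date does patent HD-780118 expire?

Earliest priority filing: 21 February 2000.
Base term: 21 February 2000 + 24 years → 21 February 2024.
Office Delay Adjustment: +394 days → 21 March 2025.
Product Clearance Extension: 1326 days claimed exceeds the 606-day cap, so +606 days → 17 November 2026.
Applicant Delay Offset: −54 days → 24 September 2026.

September 24, 2026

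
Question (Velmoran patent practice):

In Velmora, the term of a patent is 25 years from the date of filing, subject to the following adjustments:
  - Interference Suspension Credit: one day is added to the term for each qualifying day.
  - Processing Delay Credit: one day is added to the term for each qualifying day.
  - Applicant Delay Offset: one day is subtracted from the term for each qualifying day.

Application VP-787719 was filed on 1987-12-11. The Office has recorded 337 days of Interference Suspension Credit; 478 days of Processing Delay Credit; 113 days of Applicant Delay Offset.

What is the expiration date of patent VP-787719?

Base term: filing date + 25 years → 11 December 2012.
Interference Suspension Credit: +337 days → 13 November 2013.
Processing Delay Credit: +478 days → 6 March 2015.
Applicant Delay Offset: −113 days → 13 November 2014.

2014-11-13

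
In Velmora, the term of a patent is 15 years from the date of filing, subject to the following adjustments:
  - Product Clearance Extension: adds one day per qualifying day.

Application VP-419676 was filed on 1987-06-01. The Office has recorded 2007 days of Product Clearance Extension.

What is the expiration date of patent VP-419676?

2007-11-29

Base term: filing date + 15 years → 1 June 2002.
Product Clearance Extension: +2007 days → 29 November 2007.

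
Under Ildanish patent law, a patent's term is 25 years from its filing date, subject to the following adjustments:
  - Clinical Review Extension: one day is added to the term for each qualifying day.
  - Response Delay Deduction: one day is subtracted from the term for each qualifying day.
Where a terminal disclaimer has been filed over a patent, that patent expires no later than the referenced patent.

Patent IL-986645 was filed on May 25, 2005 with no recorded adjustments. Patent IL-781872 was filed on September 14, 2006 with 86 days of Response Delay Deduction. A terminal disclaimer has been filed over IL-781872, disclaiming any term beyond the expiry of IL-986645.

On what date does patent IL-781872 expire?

Natural term of IL-781872:
  Base: filing + 25 years → 14 September 2031.
  Response Delay Deduction: −86 days → 20 June 2031.
Expiry of referenced patent IL-986645:
  Base: filing + 25 years → 25 May 2030.
Terminal disclaimer: IL-781872 expires on the earlier of 20 June 2031 and 25 May 2030.

2030-05-25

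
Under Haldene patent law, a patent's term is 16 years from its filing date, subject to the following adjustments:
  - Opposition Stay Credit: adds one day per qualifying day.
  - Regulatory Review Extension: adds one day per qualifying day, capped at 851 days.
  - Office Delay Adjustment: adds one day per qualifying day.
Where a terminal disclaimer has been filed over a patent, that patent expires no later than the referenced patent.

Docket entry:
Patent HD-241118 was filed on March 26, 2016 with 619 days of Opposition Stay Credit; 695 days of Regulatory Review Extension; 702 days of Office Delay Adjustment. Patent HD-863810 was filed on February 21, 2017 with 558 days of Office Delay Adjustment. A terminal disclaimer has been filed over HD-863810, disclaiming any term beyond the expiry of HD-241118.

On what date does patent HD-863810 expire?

2034-09-02

Natural term of HD-863810:
  Base: filing + 16 years → 21 February 2033.
  Office Delay Adjustment: +558 days → 2 September 2034.
Expiry of referenced patent HD-241118:
  Base: filing + 16 years → 26 March 2032.
  Opposition Stay Credit: +619 days → 5 December 2033.
  Regulatory Review Extension: 695 days (within the 851-day cap) → +695 days → 31 October 2035.
  Office Delay Adjustment: +702 days → 2 October 2037.
Terminal disclaimer: HD-863810 expires on the earlier of 2 September 2034 and 2 October 2037.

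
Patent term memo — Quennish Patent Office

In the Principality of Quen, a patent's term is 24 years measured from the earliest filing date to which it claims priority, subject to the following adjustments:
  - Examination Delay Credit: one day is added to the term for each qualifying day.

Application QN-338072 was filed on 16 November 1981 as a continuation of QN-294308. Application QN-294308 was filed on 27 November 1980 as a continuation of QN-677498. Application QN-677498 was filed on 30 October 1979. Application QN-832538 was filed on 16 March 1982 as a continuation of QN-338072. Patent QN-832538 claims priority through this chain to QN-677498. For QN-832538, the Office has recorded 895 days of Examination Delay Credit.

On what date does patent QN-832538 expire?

Earliest priority filing: 30 October 1979.
Base term: 30 October 1979 + 24 years → 30 October 2003.
Examination Delay Credit: +895 days → 12 April 2006.

April 12, 2006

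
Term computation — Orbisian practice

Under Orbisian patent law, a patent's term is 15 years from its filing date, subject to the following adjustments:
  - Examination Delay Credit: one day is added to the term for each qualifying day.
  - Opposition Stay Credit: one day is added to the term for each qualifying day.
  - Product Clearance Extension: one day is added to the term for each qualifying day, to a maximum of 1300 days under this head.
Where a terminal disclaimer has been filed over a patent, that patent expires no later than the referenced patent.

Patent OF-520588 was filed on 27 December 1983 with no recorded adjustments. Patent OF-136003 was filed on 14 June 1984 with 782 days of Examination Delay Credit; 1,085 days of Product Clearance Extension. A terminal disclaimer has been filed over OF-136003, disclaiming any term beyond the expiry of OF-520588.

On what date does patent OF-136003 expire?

Natural term of OF-136003:
  Base: filing + 15 years → 14 June 1999.
  Examination Delay Credit: +782 days → 4 August 2001.
  Product Clearance Extension: 1085 days (within the 1300-day cap) → +1085 days → 24 July 2004.
Expiry of referenced patent OF-520588:
  Base: filing + 15 years → 27 December 1998.
Terminal disclaimer: OF-136003 expires on the earlier of 24 July 2004 and 27 December 1998.

1998-12-27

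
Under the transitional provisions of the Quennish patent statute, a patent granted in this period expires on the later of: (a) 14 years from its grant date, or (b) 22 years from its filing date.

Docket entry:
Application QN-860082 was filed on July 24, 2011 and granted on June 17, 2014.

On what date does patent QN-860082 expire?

(a) grant + 14 years → 17 June 2028.
(b) filing + 22 years → 24 July 2033.
Later of the two: 24 July 2033.

2033-07-24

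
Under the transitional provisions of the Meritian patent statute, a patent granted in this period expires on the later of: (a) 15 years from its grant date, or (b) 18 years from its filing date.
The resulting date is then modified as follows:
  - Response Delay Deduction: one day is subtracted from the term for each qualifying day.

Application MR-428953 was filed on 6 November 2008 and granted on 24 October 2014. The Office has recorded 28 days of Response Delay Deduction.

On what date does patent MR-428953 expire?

(a) grant + 15 years → 24 October 2029.
(b) filing + 18 years → 6 November 2026.
Later of the two: 24 October 2029.
Response Delay Deduction: −28 days → 26 September 2029.

2029-09-26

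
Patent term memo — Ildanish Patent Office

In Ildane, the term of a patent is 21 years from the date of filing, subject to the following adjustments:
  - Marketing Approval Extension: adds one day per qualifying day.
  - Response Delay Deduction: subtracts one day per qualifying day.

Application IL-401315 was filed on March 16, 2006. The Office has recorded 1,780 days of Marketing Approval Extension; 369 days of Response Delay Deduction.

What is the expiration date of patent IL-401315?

January 25, 2031

Base term: filing date + 21 years → 16 March 2027.
Marketing Approval Extension: +1780 days → 29 January 2032.
Response Delay Deduction: −369 days → 25 January 2031.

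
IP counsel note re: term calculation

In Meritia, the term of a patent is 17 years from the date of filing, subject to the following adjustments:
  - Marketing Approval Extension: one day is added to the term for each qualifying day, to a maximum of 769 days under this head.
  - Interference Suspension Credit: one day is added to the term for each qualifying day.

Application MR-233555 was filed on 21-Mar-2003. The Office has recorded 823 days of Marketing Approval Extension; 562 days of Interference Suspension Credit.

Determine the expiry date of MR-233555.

Base term: filing date + 17 years → 21 March 2020.
Marketing Approval Extension: 823 days claimed exceeds the 769-day cap, so +769 days → 29 April 2022.
Interference Suspension Credit: +562 days → 12 November 2023.

November 12, 2023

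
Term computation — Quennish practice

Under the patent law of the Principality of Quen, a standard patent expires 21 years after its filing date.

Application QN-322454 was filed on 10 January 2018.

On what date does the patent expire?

Filing date + 21 years → 10 January 2039.

2039-01-10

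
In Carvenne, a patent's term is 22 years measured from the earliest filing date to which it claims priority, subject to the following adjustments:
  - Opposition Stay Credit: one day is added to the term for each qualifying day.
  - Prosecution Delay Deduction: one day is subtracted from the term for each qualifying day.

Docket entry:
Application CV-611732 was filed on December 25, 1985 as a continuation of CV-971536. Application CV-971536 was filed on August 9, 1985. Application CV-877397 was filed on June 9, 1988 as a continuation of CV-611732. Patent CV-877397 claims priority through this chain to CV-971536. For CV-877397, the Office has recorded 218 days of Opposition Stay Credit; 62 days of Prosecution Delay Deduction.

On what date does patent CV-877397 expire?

January 12, 2008

Earliest priority filing: 9 August 1985.
Base term: 9 August 1985 + 22 years → 9 August 2007.
Opposition Stay Credit: +218 days → 14 March 2008.
Prosecution Delay Deduction: −62 days → 12 January 2008.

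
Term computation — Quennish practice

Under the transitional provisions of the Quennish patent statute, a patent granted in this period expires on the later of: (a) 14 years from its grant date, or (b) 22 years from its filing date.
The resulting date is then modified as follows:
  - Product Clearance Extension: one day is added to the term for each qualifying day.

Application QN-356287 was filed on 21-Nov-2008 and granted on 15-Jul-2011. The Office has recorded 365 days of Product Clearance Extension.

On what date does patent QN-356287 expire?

(a) grant + 14 years → 15 July 2025.
(b) filing + 22 years → 21 November 2030.
Later of the two: 21 November 2030.
Product Clearance Extension: +365 days → 21 November 2031.

November 21, 2031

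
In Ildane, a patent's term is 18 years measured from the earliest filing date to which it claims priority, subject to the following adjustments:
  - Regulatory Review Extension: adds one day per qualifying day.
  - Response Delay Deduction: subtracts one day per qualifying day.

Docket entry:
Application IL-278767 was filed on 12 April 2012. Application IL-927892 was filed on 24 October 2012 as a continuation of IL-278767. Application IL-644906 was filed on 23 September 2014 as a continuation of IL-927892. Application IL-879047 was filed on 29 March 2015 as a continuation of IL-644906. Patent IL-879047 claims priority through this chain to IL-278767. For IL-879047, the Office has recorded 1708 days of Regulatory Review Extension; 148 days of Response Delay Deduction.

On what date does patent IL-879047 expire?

July 20, 2034

Earliest priority filing: 12 April 2012.
Base term: 12 April 2012 + 18 years → 12 April 2030.
Regulatory Review Extension: +1708 days → 15 December 2034.
Response Delay Deduction: −148 days → 20 July 2034.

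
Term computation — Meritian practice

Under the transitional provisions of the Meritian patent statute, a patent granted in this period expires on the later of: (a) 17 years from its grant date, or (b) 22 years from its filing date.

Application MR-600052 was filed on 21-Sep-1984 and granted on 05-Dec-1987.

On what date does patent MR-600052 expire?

2006-09-21

(a) grant + 17 years → 5 December 2004.
(b) filing + 22 years → 21 September 2006.
Later of the two: 21 September 2006.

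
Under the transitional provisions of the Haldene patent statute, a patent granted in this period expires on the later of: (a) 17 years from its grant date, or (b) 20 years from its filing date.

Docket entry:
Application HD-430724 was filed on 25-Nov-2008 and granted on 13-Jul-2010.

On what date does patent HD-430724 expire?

2028-11-25

(a) grant + 17 years → 13 July 2027.
(b) filing + 20 years → 25 November 2028.
Later of the two: 25 November 2028.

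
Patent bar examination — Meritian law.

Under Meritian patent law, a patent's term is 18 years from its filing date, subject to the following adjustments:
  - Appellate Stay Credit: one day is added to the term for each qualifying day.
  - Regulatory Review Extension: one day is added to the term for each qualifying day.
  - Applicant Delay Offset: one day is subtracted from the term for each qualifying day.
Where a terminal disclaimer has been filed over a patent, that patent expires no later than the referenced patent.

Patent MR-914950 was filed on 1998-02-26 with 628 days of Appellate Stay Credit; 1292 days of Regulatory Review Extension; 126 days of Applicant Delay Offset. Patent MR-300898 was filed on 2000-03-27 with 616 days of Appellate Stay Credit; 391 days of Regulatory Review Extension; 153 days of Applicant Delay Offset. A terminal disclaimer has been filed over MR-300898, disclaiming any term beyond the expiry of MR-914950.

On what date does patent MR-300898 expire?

July 28, 2020

Natural term of MR-300898:
  Base: filing + 18 years → 27 March 2018.
  Appellate Stay Credit: +616 days → 3 December 2019.
  Regulatory Review Extension: +391 days → 28 December 2020.
  Applicant Delay Offset: −153 days → 28 July 2020.
Expiry of referenced patent MR-914950:
  Base: filing + 18 years → 26 February 2016.
  Appellate Stay Credit: +628 days → 15 November 2017.
  Regulatory Review Extension: +1292 days → 30 May 2021.
  Applicant Delay Offset: −126 days → 24 January 2021.
Terminal disclaimer: MR-300898 expires on the earlier of 28 July 2020 and 24 January 2021.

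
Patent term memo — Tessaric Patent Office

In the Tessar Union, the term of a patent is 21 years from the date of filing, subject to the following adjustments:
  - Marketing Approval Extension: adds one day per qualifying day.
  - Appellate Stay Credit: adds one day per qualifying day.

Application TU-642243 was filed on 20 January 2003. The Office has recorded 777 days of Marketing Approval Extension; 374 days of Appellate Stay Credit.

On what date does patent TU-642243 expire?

Base term: filing date + 21 years → 20 January 2024.
Marketing Approval Extension: +777 days → 7 March 2026.
Appellate Stay Credit: +374 days → 16 March 2027.

March 16, 2027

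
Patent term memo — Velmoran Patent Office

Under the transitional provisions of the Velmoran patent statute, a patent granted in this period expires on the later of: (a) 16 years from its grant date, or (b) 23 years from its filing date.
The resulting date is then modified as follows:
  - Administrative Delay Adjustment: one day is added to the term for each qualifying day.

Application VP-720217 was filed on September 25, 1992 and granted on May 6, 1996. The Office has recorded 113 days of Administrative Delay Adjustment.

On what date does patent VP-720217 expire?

(a) grant + 16 years → 6 May 2012.
(b) filing + 23 years → 25 September 2015.
Later of the two: 25 September 2015.
Administrative Delay Adjustment: +113 days → 16 January 2016.

2016-01-16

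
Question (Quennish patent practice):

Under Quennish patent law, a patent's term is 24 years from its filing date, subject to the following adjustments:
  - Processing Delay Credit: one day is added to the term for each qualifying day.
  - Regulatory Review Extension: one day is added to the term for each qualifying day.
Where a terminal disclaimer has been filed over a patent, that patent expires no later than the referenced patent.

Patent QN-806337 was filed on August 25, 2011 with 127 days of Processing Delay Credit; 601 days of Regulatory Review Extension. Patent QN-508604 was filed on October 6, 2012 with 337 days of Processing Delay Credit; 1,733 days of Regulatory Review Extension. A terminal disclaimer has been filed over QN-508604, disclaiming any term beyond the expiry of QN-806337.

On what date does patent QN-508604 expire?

2037-08-22

Natural term of QN-508604:
  Base: filing + 24 years → 6 October 2036.
  Processing Delay Credit: +337 days → 8 September 2037.
  Regulatory Review Extension: +1733 days → 7 June 2042.
Expiry of referenced patent QN-806337:
  Base: filing + 24 years → 25 August 2035.
  Processing Delay Credit: +127 days → 30 December 2035.
  Regulatory Review Extension: +601 days → 22 August 2037.
Terminal disclaimer: QN-508604 expires on the earlier of 7 June 2042 and 22 August 2037.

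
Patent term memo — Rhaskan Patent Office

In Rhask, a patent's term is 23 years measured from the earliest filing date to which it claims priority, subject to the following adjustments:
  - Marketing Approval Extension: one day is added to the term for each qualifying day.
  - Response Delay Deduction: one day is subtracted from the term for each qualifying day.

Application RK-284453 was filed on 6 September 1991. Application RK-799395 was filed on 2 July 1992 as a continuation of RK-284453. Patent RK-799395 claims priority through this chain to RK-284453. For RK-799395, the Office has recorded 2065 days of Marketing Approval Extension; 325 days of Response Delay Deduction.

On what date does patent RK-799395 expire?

2019-06-12

Earliest priority filing: 6 September 1991.
Base term: 6 September 1991 + 23 years → 6 September 2014.
Marketing Approval Extension: +2065 days → 2 May 2020.
Response Delay Deduction: −325 days → 12 June 2019.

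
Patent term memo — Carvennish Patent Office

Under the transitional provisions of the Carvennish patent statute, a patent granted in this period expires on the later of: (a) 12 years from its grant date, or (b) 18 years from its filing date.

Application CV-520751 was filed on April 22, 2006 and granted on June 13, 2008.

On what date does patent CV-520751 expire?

(a) grant + 12 years → 13 June 2020.
(b) filing + 18 years → 22 April 2024.
Later of the two: 22 April 2024.

2024-04-22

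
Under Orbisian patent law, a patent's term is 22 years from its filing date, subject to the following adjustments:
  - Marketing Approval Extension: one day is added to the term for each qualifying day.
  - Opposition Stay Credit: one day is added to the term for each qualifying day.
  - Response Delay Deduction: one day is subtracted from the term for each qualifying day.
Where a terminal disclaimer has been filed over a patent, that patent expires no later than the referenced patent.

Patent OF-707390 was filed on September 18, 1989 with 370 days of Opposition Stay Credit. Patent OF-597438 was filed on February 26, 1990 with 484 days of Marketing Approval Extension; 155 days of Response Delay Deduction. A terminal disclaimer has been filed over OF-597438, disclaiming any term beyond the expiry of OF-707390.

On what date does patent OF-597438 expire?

Natural term of OF-597438:
  Base: filing + 22 years → 26 February 2012.
  Marketing Approval Extension: +484 days → 24 June 2013.
  Response Delay Deduction: −155 days → 20 January 2013.
Expiry of referenced patent OF-707390:
  Base: filing + 22 years → 18 September 2011.
  Opposition Stay Credit: +370 days → 22 September 2012.
Terminal disclaimer: OF-597438 expires on the earlier of 20 January 2013 and 22 September 2012.

2012-09-22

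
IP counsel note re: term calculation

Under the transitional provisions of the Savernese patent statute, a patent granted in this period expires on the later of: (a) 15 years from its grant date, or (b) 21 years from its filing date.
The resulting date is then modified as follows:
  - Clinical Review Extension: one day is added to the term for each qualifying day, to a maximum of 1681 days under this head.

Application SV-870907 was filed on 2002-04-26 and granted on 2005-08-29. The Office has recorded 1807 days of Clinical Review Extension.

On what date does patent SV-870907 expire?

(a) grant + 15 years → 29 August 2020.
(b) filing + 21 years → 26 April 2023.
Later of the two: 26 April 2023.
Clinical Review Extension: 1807 days claimed exceeds the 1681-day cap, so +1681 days → 2 December 2027.

2027-12-02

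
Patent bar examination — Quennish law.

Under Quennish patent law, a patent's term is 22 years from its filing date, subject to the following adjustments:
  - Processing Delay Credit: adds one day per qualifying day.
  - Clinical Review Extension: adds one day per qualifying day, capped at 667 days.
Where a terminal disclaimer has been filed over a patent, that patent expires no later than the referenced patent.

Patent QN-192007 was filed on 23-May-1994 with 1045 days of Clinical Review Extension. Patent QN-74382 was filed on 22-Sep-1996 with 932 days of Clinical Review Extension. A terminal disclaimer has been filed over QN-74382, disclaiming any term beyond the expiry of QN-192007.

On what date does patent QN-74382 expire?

March 21, 2018

Natural term of QN-74382:
  Base: filing + 22 years → 22 September 2018.
  Clinical Review Extension: 932 days claimed exceeds the 667-day cap, so +667 days → 20 July 2020.
Expiry of referenced patent QN-192007:
  Base: filing + 22 years → 23 May 2016.
  Clinical Review Extension: 1045 days claimed exceeds the 667-day cap, so +667 days → 21 March 2018.
Terminal disclaimer: QN-74382 expires on the earlier of 20 July 2020 and 21 March 2018.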